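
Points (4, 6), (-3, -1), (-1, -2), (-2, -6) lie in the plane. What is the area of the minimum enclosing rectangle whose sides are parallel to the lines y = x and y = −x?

54

In coordinates u = x + y, v = x − y the rectangle is axis-aligned; the map (x,y)→(u,v) scales areas by 2.
u-values: 10, -4, -3, -8; range = 10 − (-8) = 18.
v-values: -2, -2, 1, 4; range = 4 − (-2) = 6.
Area = (18 × 6) / 2 = 54.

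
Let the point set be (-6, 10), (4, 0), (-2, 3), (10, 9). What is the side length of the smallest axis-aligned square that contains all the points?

16

The bounding box has width 16 and height 10.
An axis-aligned square enclosing the set must have side ≥ max(width, height).
So the minimum side is max(16, 10) = 16.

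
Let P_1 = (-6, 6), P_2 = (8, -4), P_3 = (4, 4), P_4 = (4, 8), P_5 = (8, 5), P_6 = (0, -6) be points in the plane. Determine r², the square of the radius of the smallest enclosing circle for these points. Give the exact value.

By Welzl's lemma the MEC is supported by two points (diametrically opposite) or three points (on a circumcircle).
The farthest pair is P_1–P_2 with squared distance 296. The circle on this segment as diameter has centre (1, 1) and r² = 296/4 = 74.
Check P_3: distance² to centre = 18 ≤ 74, so it lies inside.
All remaining points lie in this disk, and no smaller disk contains both endpoints, so this is the minimum enclosing circle.

74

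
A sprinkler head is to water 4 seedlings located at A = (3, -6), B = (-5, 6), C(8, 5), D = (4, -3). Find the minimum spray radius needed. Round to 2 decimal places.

By Welzl's lemma the MEC is supported by two points (diametrically opposite) or three points (on a circumcircle).
The minimum enclosing circle is determined by three boundary points: A, B, C.
Their circumcentre is (44/37, 54/37) with r² = 80665/1369.
The farthest remaining point D is at distance² 38041/1369 ≤ 80665/1369.
r = √(80665/1369) ≈ 7.68.

7.68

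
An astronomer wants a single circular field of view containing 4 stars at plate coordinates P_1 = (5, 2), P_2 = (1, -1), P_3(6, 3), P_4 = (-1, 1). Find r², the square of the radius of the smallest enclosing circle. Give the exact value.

13.25

A smallest enclosing disk is always determined by at most three of the input points on its boundary.
The farthest pair is P_3–P_4 with squared distance 53. The circle on this segment as diameter has centre (2.5, 2) and r² = 53/4 = 13.25.
Check P_1: distance² to centre = 6.25 ≤ 13.25, so it lies inside.
All remaining points lie in this disk, and no smaller disk contains both endpoints, so this is the minimum enclosing circle.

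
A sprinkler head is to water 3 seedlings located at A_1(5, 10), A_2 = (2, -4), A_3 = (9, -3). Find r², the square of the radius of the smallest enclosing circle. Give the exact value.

Side lengths²: A_1A_2² = 205, A_1A_3² = 185, A_2A_3² = 50.
Since A_1A_2² = 205 < 185 + 50 = 235, the triangle is acute, so the smallest enclosing circle is the circumcircle.
Circumcentre = (175/38, 105/38), r² = 37925/722.

37925/722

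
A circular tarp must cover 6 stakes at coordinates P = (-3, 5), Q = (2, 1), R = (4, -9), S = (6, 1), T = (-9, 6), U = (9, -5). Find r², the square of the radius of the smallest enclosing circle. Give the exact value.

111.25

By Welzl's lemma the MEC is supported by two points (diametrically opposite) or three points (on a circumcircle).
The farthest pair is T–U with squared distance 445. The circle on this segment as diameter has centre (0, 0.5) and r² = 445/4 = 111.25.
Check P: distance² to centre = 29.25 ≤ 111.25, so it lies inside.
All remaining points lie in this disk, and no smaller disk contains both endpoints, so this is the minimum enclosing circle.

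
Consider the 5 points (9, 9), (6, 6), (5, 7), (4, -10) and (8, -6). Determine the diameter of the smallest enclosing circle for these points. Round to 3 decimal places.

The minimum enclosing circle of a finite set is fixed by two of the points (as a diameter) or three (as a circumcircle).
The farthest pair is (9, 9)–(4, -10) with squared distance 386. The circle on this segment as diameter has centre (6.5, -0.5) and r² = 386/4 = 96.5.
Check (6, 6): distance² to centre = 42.5 ≤ 96.5, so it lies inside.
All remaining points lie in this disk, and no smaller disk contains both endpoints, so this is the minimum enclosing circle.
Diameter = 2r = 2√(96.5) ≈ 19.647.

19.647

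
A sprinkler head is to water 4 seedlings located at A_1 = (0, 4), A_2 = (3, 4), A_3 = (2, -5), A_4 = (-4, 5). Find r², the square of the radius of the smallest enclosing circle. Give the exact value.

The farthest pair is A_3–A_4 with squared distance 136. The circle on this segment as diameter has centre (-1, 0) and r² = 136/4 = 34.
Check A_1: distance² to centre = 17 ≤ 34, so it lies inside.
All remaining points lie in this disk, and no smaller disk contains both endpoints, so this is the minimum enclosing circle.

34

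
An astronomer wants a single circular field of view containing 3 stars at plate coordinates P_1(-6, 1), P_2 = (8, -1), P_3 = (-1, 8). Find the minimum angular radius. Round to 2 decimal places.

7.17

Side lengths²: P_1P_2² = 200, P_1P_3² = 74, P_2P_3² = 162.
Since P_1P_2² = 200 < 162 + 74 = 236, the triangle is acute, so the smallest enclosing circle is the circumcircle.
Circumcentre = (7/6, 7/6), r² = 925/18.
r = √(925/18) ≈ 7.17.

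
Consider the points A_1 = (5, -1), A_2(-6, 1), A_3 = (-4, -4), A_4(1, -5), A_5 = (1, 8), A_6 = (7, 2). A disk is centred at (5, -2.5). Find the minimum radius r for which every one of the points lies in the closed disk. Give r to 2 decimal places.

The required radius is the distance from (5, -2.5) to the farthest point.
Squared distances: 2.25, 133.25, 83.25, 22.25, 126.25, 24.25.
Maximum is 133.25, attained at A_2.
r = √(133.25) ≈ 11.54.

11.54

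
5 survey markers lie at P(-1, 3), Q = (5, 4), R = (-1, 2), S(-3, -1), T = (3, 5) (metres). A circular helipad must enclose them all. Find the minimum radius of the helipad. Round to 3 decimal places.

A smallest enclosing disk is always determined by at most three of the input points on its boundary.
The farthest pair is Q–S with squared distance 89. The circle on this segment as diameter has centre (1, 1.5) and r² = 89/4 = 22.25.
Check P: distance² to centre = 6.25 ≤ 22.25, so it lies inside.
All remaining points lie in this disk, and no smaller disk contains both endpoints, so this is the minimum enclosing circle.
r = √(22.25) ≈ 4.717.

4.717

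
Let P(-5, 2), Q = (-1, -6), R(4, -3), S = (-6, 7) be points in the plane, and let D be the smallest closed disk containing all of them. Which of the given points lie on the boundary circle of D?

Q, R, S

The minimum enclosing circle is determined by three boundary points: Q, R, S.
Their circumcentre is (-1.875, 1.125) with r² = 51.53125.
The farthest remaining point P is at distance² 10.53125 ≤ 51.53125.
The points at distance exactly r from the centre are Q, R, S — 3 points.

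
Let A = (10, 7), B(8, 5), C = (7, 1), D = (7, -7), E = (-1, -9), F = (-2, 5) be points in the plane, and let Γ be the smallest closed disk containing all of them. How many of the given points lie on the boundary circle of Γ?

The minimum enclosing circle of a finite set is fixed by two of the points (as a diameter) or three (as a circumcircle).
The farthest pair is A–E with squared distance 377. The circle on this segment as diameter has centre (4.5, -1) and r² = 377/4 = 94.25.
Check B: distance² to centre = 48.25 ≤ 94.25, so it lies inside.
All remaining points lie in this disk, and no smaller disk contains both endpoints, so this is the minimum enclosing circle.
The points at distance exactly r from the centre are A, E — 2 points.

2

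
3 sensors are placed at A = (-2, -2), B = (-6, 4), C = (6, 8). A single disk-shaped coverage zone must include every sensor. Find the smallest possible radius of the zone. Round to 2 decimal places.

Side lengths²: AB² = 52, AC² = 164, BC² = 160.
Since AC² = 164 < 160 + 52 = 212, the triangle is acute, so the smallest enclosing circle is the circumcircle.
Circumcentre = (7/11, 45/11), r² = 5330/121.
r = √(5330/121) ≈ 6.64.

6.64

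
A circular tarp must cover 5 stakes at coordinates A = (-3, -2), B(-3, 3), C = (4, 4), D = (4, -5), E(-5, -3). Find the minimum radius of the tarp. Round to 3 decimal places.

5.840

The minimum enclosing circle of a finite set is fixed by two of the points (as a diameter) or three (as a circumcircle).
The minimum enclosing circle is determined by three boundary points: C, D, E.
Their circumcentre is (5/18, -0.5) with r² = 5525/162.
The farthest remaining point B is at distance² 3725/162 ≤ 5525/162.
r = √(5525/162) ≈ 5.840.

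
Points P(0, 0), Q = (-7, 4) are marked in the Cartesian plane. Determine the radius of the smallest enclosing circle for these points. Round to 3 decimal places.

The smallest circle enclosing two points has them as diameter endpoints.
Centre = midpoint = (-3.5, 2); r² = |PQ|²/4 = 65/4 = 16.25.
r = √(16.25) ≈ 4.031.

4.031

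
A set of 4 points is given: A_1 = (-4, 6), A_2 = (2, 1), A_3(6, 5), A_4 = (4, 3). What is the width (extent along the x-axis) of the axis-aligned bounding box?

10

max x = 6, min x = -4, so width = 10.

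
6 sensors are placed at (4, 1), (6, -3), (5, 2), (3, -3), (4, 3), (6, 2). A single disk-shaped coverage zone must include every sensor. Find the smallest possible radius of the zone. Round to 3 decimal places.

The minimum enclosing circle of a finite set is fixed by two of the points (as a diameter) or three (as a circumcircle).
The minimum enclosing circle is determined by three boundary points: (6, -3), (3, -3), (4, 3).
Their circumcentre is (4.5, -1/6) with r² = 185/18.
The farthest remaining point (6, 2) is at distance² 125/18 ≤ 185/18.
r = √(185/18) ≈ 3.206.

3.206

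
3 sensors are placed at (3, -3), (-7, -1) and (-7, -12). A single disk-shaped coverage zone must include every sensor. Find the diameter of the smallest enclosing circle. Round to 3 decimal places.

13.720

Call the three points A, B, C in the order given.
Side lengths²: AB² = 104, AC² = 181, BC² = 121.
Since AC² = 181 < 121 + 104 = 225, the triangle is acute, so the smallest enclosing circle is the circumcircle.
Circumcentre = (-2.9, -6.5), r² = 47.06.
Diameter = 2r = 2√(47.06) ≈ 13.720.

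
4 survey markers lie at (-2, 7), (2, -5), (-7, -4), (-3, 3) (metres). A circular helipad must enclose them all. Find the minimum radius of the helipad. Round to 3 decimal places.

A smallest enclosing disk is always determined by at most three of the input points on its boundary.
The minimum enclosing circle is determined by three boundary points: (-2, 7), (2, -5), (-7, -4).
Their circumcentre is (-51/26, 9/26) with r² = 14965/338.
The farthest remaining point (-3, 3) is at distance² 2745/338 ≤ 14965/338.
r = √(14965/338) ≈ 6.654.

6.654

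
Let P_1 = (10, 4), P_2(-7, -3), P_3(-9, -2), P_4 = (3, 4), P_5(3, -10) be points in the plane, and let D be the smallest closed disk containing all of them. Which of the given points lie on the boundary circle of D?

P_1, P_3, P_5

A smallest enclosing disk is always determined by at most three of the input points on its boundary.
The minimum enclosing circle is determined by three boundary points: P_1, P_3, P_5.
Their circumcentre is (0.875, -0.1875) with r² = 100.80078125.
The farthest remaining point P_2 is at distance² 69.92578125 ≤ 100.80078125.
The points at distance exactly r from the centre are P_1, P_3, P_5 — 3 points.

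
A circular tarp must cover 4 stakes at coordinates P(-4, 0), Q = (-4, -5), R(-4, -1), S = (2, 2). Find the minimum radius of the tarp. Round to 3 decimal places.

4.610

The farthest pair is Q–S with squared distance 85. The circle on this segment as diameter has centre (-1, -1.5) and r² = 85/4 = 21.25.
Check P: distance² to centre = 11.25 ≤ 21.25, so it lies inside.
All remaining points lie in this disk, and no smaller disk contains both endpoints, so this is the minimum enclosing circle.
r = √(21.25) ≈ 4.610.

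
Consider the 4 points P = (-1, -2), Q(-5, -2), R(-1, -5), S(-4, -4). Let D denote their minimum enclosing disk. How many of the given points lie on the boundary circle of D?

3

A smallest enclosing disk is always determined by at most three of the input points on its boundary.
The farthest pair is Q–R with squared distance 25. The circle on this segment as diameter has centre (-3, -3.5) and r² = 25/4 = 6.25.
Check P: distance² to centre = 6.25 ≤ 6.25, so it lies inside.
All remaining points lie in this disk, and no smaller disk contains both endpoints, so this is the minimum enclosing circle.
The points at distance exactly r from the centre are P, Q, R — 3 points.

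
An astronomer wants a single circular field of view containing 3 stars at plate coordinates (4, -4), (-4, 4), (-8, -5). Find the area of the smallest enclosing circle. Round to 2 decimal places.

Call the three points A, B, C in the order given.
Side lengths²: AB² = 128, AC² = 145, BC² = 97.
Since AC² = 145 < 128 + 97 = 225, the triangle is acute, so the smallest enclosing circle is the circumcircle.
Circumcentre = (-57/26, -57/26), r² = 14065/338.
Area = π·r² = π·14065/338 ≈ 130.73.

130.73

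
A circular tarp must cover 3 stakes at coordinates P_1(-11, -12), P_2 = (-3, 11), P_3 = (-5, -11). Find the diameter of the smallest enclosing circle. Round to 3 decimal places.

24.352

Side lengths²: P_1P_2² = 593, P_1P_3² = 37, P_2P_3² = 488.
Since P_1P_2² = 593 ≥ 488 + 37 = 525, the angle opposite P_1P_2 is not acute, so the smallest enclosing circle has P_1P_2 as diameter.
Centre = midpoint of P_1P_2 = (-7, -0.5), r² = 593/4 = 148.25.
Diameter = 2r = 2√(148.25) ≈ 24.352.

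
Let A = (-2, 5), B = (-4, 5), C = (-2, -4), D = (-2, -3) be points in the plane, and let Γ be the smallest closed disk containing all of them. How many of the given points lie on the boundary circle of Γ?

3

The farthest pair is B–C with squared distance 85. The circle on this segment as diameter has centre (-3, 0.5) and r² = 85/4 = 21.25.
Check A: distance² to centre = 21.25 ≤ 21.25, so it lies inside.
All remaining points lie in this disk, and no smaller disk contains both endpoints, so this is the minimum enclosing circle.
The points at distance exactly r from the centre are A, B, C — 3 points.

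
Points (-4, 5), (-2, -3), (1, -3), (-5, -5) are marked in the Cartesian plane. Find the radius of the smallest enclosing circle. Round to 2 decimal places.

5.17

A smallest enclosing disk is always determined by at most three of the input points on its boundary.
The minimum enclosing circle is determined by three boundary points: (-4, 5), (1, -3), (-5, -5).
Their circumcentre is (-191/58, -7/58) with r² = 44945/1682.
The farthest remaining point (-2, -3) is at distance² 16757/1682 ≤ 44945/1682.
r = √(44945/1682) ≈ 5.17.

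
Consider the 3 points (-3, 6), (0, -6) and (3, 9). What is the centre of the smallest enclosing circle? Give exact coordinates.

Call the three points A, B, C in the order given.
Side lengths²: AB² = 153, AC² = 45, BC² = 234.
Since BC² = 234 ≥ 153 + 45 = 198, the angle opposite BC is not acute, so the smallest enclosing circle has BC as diameter.
Centre = midpoint of BC = (1.5, 1.5), r² = 234/4 = 58.5.
Centre = (1.5, 1.5).

(1.5, 1.5)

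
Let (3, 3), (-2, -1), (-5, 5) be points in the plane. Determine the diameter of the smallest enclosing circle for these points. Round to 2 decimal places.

8.43

Call the three points A, B, C in the order given.
Side lengths²: AB² = 41, AC² = 68, BC² = 45.
Since AC² = 68 < 45 + 41 = 86, the triangle is acute, so the smallest enclosing circle is the circumcircle.
Circumcentre = (-17/14, 22/7), r² = 3485/196.
Diameter = 2r = 2√(3485/196) ≈ 8.43.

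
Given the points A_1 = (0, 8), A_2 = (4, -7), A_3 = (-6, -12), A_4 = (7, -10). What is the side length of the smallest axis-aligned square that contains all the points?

The bounding box has width 13 and height 20.
An axis-aligned square enclosing the set must have side ≥ max(width, height).
So the minimum side is max(13, 20) = 20.

20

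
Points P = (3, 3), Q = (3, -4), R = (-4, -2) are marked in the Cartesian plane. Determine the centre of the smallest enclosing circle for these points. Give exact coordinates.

(3/14, -0.5)

Side lengths²: PQ² = 49, PR² = 74, QR² = 53.
Since PR² = 74 < 53 + 49 = 102, the triangle is acute, so the smallest enclosing circle is the circumcircle.
Circumcentre = (3/14, -0.5), r² = 1961/98.
Centre = (3/14, -0.5).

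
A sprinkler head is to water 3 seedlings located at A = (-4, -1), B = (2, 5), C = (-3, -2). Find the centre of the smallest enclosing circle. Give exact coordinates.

Side lengths²: AB² = 72, AC² = 2, BC² = 74.
Since BC² = 74 ≥ 72 + 2 = 74, the angle opposite BC is not acute, so the smallest enclosing circle has BC as diameter.
Centre = midpoint of BC = (-0.5, 1.5), r² = 74/4 = 18.5.
Centre = (-0.5, 1.5).

(-0.5, 1.5)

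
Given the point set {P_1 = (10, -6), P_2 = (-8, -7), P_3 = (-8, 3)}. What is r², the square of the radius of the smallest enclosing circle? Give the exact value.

Side lengths²: P_1P_2² = 325, P_1P_3² = 405, P_2P_3² = 100.
Since P_1P_3² = 405 < 325 + 100 = 425, the triangle is acute, so the smallest enclosing circle is the circumcircle.
Circumcentre = (0.75, -2), r² = 101.5625.

101.5625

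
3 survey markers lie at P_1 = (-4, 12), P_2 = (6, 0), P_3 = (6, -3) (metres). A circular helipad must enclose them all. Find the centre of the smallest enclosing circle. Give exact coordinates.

Side lengths²: P_1P_2² = 244, P_1P_3² = 325, P_2P_3² = 9.
Since P_1P_3² = 325 ≥ 244 + 9 = 253, the angle opposite P_1P_3 is not acute, so the smallest enclosing circle has P_1P_3 as diameter.
Centre = midpoint of P_1P_3 = (1, 4.5), r² = 325/4 = 81.25.
Centre = (1, 4.5).

(1, 4.5)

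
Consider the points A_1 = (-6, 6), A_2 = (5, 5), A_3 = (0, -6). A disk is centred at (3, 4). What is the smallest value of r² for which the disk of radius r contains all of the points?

The required radius is the distance from (3, 4) to the farthest point.
Squared distances: 85, 5, 109.
Maximum is 109, attained at A_3.

109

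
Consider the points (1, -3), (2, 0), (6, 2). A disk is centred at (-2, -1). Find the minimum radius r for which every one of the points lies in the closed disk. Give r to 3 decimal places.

The required radius is the distance from (-2, -1) to the farthest point.
Squared distances: 13, 17, 73.
Maximum is 73, attained at (6, 2).
r = √73 ≈ 8.544.

8.544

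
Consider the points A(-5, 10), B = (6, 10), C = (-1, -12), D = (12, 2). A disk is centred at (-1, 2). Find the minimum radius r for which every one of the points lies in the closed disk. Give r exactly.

14

The required radius is the distance from (-1, 2) to the farthest point.
Squared distances: 80, 113, 196, 169.
Maximum is 196, attained at C.
r = √196 = 14.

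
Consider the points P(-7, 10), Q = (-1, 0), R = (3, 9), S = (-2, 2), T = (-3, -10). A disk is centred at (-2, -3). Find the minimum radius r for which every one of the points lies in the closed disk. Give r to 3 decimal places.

13.928

The required radius is the distance from (-2, -3) to the farthest point.
Squared distances: 194, 10, 169, 25, 50.
Maximum is 194, attained at P.
r = √194 ≈ 13.928.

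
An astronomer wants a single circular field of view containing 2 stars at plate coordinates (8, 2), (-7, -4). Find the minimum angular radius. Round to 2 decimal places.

8.08

The smallest circle enclosing two points has them as diameter endpoints.
Centre = midpoint = (0.5, -1); r² = |(8, 2)−(-7, -4)|²/4 = 261/4 = 65.25.
r = √(65.25) ≈ 8.08.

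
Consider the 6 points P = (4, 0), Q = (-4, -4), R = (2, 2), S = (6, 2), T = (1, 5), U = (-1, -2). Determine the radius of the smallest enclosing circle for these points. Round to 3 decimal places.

5.834

The minimum enclosing circle is determined by three boundary points: Q, S, T.
Their circumcentre is (0.9, -5/6) with r² = 15317/450.
The farthest remaining point P is at distance² 4637/450 ≤ 15317/450.
r = √(15317/450) ≈ 5.834.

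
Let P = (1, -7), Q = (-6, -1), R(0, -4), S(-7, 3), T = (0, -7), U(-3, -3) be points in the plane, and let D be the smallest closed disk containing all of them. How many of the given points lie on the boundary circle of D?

A smallest enclosing disk is always determined by at most three of the input points on its boundary.
The farthest pair is P–S with squared distance 164. The circle on this segment as diameter has centre (-3, -2) and r² = 164/4 = 41.
Check Q: distance² to centre = 10 ≤ 41, so it lies inside.
All remaining points lie in this disk, and no smaller disk contains both endpoints, so this is the minimum enclosing circle.
The points at distance exactly r from the centre are P, S — 2 points.

2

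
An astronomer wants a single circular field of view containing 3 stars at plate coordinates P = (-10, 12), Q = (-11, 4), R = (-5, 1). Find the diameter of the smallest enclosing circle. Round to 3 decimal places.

Side lengths²: PQ² = 65, PR² = 146, QR² = 45.
Since PR² = 146 ≥ 65 + 45 = 110, the angle opposite PR is not acute, so the smallest enclosing circle has PR as diameter.
Centre = midpoint of PR = (-7.5, 6.5), r² = 146/4 = 36.5.
Diameter = 2r = 2√(36.5) ≈ 12.083.

12.083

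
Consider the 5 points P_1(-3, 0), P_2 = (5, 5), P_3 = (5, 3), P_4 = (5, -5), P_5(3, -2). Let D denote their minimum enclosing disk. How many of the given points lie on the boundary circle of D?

3

By Welzl's lemma the MEC is supported by two points (diametrically opposite) or three points (on a circumcircle).
The minimum enclosing circle is determined by three boundary points: P_1, P_2, P_4.
Their circumcentre is (2.5625, 0) with r² = 30.94140625.
The farthest remaining point P_3 is at distance² 14.94140625 ≤ 30.94140625.
The points at distance exactly r from the centre are P_1, P_2, P_4 — 3 points.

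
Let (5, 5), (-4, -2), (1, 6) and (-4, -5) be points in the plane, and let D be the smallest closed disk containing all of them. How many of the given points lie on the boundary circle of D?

The farthest pair is (5, 5)–(-4, -5) with squared distance 181. The circle on this segment as diameter has centre (0.5, 0) and r² = 181/4 = 45.25.
Check (-4, -2): distance² to centre = 24.25 ≤ 45.25, so it lies inside.
All remaining points lie in this disk, and no smaller disk contains both endpoints, so this is the minimum enclosing circle.
The points at distance exactly r from the centre are (5, 5), (-4, -5) — 2 points.

2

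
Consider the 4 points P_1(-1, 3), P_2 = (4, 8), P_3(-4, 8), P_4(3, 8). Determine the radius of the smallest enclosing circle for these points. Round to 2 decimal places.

4.12

The minimum enclosing circle of a finite set is fixed by two of the points (as a diameter) or three (as a circumcircle).
The minimum enclosing circle is determined by three boundary points: P_1, P_2, P_3.
Their circumcentre is (0, 7) with r² = 17.
The farthest remaining point P_4 is at distance² 10 ≤ 17.
r = √17 ≈ 4.12.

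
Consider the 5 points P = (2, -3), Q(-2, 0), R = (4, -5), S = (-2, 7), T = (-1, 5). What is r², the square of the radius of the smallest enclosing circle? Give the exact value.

A smallest enclosing disk is always determined by at most three of the input points on its boundary.
The farthest pair is R–S with squared distance 180. The circle on this segment as diameter has centre (1, 1) and r² = 180/4 = 45.
Check P: distance² to centre = 17 ≤ 45, so it lies inside.
All remaining points lie in this disk, and no smaller disk contains both endpoints, so this is the minimum enclosing circle.

45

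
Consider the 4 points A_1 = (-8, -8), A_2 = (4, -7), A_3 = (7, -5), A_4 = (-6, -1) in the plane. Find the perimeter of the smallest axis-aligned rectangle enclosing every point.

Width = max x − min x = 7 − (-8) = 15.
Height = max y − min y = -1 − (-8) = 7.
Perimeter = 2(15 + 7) = 44.

44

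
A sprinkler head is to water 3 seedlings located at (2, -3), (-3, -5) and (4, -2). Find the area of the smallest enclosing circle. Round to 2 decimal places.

45.55

Call the three points A, B, C in the order given.
Side lengths²: AB² = 29, AC² = 5, BC² = 58.
Since BC² = 58 ≥ 29 + 5 = 34, the angle opposite BC is not acute, so the smallest enclosing circle has BC as diameter.
Centre = midpoint of BC = (0.5, -3.5), r² = 58/4 = 14.5.
Area = π·r² = π·14.5 ≈ 45.55.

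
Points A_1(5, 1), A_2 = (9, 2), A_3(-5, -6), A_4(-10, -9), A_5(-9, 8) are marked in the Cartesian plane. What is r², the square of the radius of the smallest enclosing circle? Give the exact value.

174725/1352

The minimum enclosing circle of a finite set is fixed by two of the points (as a diameter) or three (as a circumcircle).
The minimum enclosing circle is determined by three boundary points: A_2, A_4, A_5.
Their circumcentre is (-103/52, -49/52) with r² = 174725/1352.
The farthest remaining point A_1 is at distance² 70985/1352 ≤ 174725/1352.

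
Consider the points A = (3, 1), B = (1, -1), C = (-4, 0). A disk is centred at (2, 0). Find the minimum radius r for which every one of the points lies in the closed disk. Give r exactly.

The required radius is the distance from (2, 0) to the farthest point.
Squared distances: 2, 2, 36.
Maximum is 36, attained at C.
r = √36 = 6.

6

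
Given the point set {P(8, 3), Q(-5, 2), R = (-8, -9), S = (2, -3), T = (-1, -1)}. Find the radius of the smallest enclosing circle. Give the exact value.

10

By Welzl's lemma the MEC is supported by two points (diametrically opposite) or three points (on a circumcircle).
The farthest pair is P–R with squared distance 400. The circle on this segment as diameter has centre (0, -3) and r² = 400/4 = 100.
Check Q: distance² to centre = 50 ≤ 100, so it lies inside.
All remaining points lie in this disk, and no smaller disk contains both endpoints, so this is the minimum enclosing circle.
r = √100 = 10.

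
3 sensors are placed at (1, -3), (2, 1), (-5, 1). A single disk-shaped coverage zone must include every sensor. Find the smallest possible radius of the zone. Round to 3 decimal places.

Call the three points A, B, C in the order given.
Side lengths²: AB² = 17, AC² = 52, BC² = 49.
Since AC² = 52 < 49 + 17 = 66, the triangle is acute, so the smallest enclosing circle is the circumcircle.
Circumcentre = (-1.5, -0.25), r² = 13.8125.
r = √(13.8125) ≈ 3.717.

3.717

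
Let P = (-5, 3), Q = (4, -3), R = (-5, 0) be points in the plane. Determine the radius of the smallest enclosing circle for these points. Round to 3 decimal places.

Side lengths²: PQ² = 117, PR² = 9, QR² = 90.
Since PQ² = 117 ≥ 90 + 9 = 99, the angle opposite PQ is not acute, so the smallest enclosing circle has PQ as diameter.
Centre = midpoint of PQ = (-0.5, 0), r² = 117/4 = 29.25.
r = √(29.25) ≈ 5.408.

5.408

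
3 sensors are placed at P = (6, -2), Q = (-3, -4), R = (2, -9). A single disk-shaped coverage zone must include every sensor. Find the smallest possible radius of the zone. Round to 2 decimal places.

4.78

Side lengths²: PQ² = 85, PR² = 65, QR² = 50.
Since PQ² = 85 < 65 + 50 = 115, the triangle is acute, so the smallest enclosing circle is the circumcircle.
Circumcentre = (39/22, -93/22), r² = 5525/242.
r = √(5525/242) ≈ 4.78.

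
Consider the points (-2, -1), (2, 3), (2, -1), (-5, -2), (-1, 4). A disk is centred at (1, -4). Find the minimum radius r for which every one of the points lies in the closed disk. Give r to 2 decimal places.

The required radius is the distance from (1, -4) to the farthest point.
Squared distances: 18, 50, 10, 40, 68.
Maximum is 68, attained at (-1, 4).
r = √68 ≈ 8.25.

8.25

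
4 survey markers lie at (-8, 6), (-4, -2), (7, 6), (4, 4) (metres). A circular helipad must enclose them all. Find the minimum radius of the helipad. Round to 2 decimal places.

By Welzl's lemma the MEC is supported by two points (diametrically opposite) or three points (on a circumcircle).
The minimum enclosing circle is determined by three boundary points: (-8, 6), (-4, -2), (7, 6).
Their circumcentre is (-0.5, 4.75) with r² = 57.8125.
The farthest remaining point (4, 4) is at distance² 20.8125 ≤ 57.8125.
r = √(57.8125) ≈ 7.60.

7.60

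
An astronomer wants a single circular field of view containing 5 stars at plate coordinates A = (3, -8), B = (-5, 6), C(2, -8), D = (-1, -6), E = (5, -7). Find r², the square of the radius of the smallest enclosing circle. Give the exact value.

By Welzl's lemma the MEC is supported by two points (diametrically opposite) or three points (on a circumcircle).
The farthest pair is B–E with squared distance 269. The circle on this segment as diameter has centre (0, -0.5) and r² = 269/4 = 67.25.
Check A: distance² to centre = 65.25 ≤ 67.25, so it lies inside.
All remaining points lie in this disk, and no smaller disk contains both endpoints, so this is the minimum enclosing circle.

67.25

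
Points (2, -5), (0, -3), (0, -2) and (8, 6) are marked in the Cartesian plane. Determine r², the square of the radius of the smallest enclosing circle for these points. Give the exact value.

39.25

The farthest pair is (2, -5)–(8, 6) with squared distance 157. The circle on this segment as diameter has centre (5, 0.5) and r² = 157/4 = 39.25.
Check (0, -3): distance² to centre = 37.25 ≤ 39.25, so it lies inside.
All remaining points lie in this disk, and no smaller disk contains both endpoints, so this is the minimum enclosing circle.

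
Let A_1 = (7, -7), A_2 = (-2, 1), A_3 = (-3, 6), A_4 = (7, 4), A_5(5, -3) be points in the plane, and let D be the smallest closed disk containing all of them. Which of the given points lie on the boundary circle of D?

A_1, A_3

By Welzl's lemma the MEC is supported by two points (diametrically opposite) or three points (on a circumcircle).
The farthest pair is A_1–A_3 with squared distance 269. The circle on this segment as diameter has centre (2, -0.5) and r² = 269/4 = 67.25.
Check A_2: distance² to centre = 18.25 ≤ 67.25, so it lies inside.
All remaining points lie in this disk, and no smaller disk contains both endpoints, so this is the minimum enclosing circle.
The points at distance exactly r from the centre are A_1, A_3 — 2 points.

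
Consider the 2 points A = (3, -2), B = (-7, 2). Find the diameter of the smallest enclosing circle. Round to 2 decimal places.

10.77

The smallest circle enclosing two points has them as diameter endpoints.
Centre = midpoint = (-2, 0); r² = |AB|²/4 = 116/4 = 29.
Diameter = 2r = 2√29 ≈ 10.77.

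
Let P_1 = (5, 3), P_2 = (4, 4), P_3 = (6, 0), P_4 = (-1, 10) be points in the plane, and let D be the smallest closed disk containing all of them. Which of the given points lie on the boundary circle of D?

P_3, P_4

The minimum enclosing circle of a finite set is fixed by two of the points (as a diameter) or three (as a circumcircle).
The farthest pair is P_3–P_4 with squared distance 149. The circle on this segment as diameter has centre (2.5, 5) and r² = 149/4 = 37.25.
Check P_1: distance² to centre = 10.25 ≤ 37.25, so it lies inside.
All remaining points lie in this disk, and no smaller disk contains both endpoints, so this is the minimum enclosing circle.
The points at distance exactly r from the centre are P_3, P_4 — 2 points.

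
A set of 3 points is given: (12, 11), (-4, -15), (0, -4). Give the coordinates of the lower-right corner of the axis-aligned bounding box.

x-range [-4, 12], y-range [-15, 11].
The lower-right corner is (12, -15).

(12, -15)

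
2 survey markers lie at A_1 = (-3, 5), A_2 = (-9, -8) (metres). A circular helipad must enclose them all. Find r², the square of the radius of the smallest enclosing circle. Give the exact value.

The smallest circle enclosing two points has them as diameter endpoints.
Centre = midpoint = (-6, -1.5); r² = |A_1A_2|²/4 = 205/4 = 51.25.

51.25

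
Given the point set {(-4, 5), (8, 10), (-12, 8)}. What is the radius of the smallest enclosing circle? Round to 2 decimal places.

10.05

Call the three points A, B, C in the order given.
Side lengths²: AB² = 169, AC² = 73, BC² = 404.
Since BC² = 404 ≥ 169 + 73 = 242, the angle opposite BC is not acute, so the smallest enclosing circle has BC as diameter.
Centre = midpoint of BC = (-2, 9), r² = 404/4 = 101.
r = √101 ≈ 10.05.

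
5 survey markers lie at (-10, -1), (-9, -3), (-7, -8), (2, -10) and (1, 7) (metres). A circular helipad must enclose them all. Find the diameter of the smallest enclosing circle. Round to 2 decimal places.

By Welzl's lemma the MEC is supported by two points (diametrically opposite) or three points (on a circumcircle).
The minimum enclosing circle is determined by three boundary points: (-10, -1), (2, -10), (1, 7).
Their circumcentre is (-29/26, -43/26) with r² = 26825/338.
The farthest remaining point (-7, -8) is at distance² 25317/338 ≤ 26825/338.
Diameter = 2r = 2√(26825/338) ≈ 17.82.

17.82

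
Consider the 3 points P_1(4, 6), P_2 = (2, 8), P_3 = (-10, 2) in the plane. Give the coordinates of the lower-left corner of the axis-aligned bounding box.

(-10, 2)

x-range [-10, 4], y-range [2, 8].
The lower-left corner is (-10, 2).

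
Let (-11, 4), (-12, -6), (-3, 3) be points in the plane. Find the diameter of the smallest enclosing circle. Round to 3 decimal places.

Call the three points A, B, C in the order given.
Side lengths²: AB² = 101, AC² = 65, BC² = 162.
Since BC² = 162 < 101 + 65 = 166, the triangle is acute, so the smallest enclosing circle is the circumcircle.
Circumcentre = (-137/18, -25/18), r² = 6565/162.
Diameter = 2r = 2√(6565/162) ≈ 12.732.

12.732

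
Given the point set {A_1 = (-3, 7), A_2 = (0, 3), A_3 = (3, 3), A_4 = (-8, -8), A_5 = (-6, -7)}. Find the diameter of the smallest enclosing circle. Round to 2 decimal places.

A smallest enclosing disk is always determined by at most three of the input points on its boundary.
The minimum enclosing circle is determined by three boundary points: A_1, A_3, A_4.
Their circumcentre is (-4, -1) with r² = 65.
The farthest remaining point A_5 is at distance² 40 ≤ 65.
Diameter = 2r = 2√65 ≈ 16.12.

16.12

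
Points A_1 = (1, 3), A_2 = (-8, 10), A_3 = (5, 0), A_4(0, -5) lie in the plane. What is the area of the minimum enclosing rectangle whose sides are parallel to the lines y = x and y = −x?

115

In coordinates u = x + y, v = x − y the rectangle is axis-aligned; the map (x,y)→(u,v) scales areas by 2.
u-values: 4, 2, 5, -5; range = 5 − (-5) = 10.
v-values: -2, -18, 5, 5; range = 5 − (-18) = 23.
Area = (10 × 23) / 2 = 115.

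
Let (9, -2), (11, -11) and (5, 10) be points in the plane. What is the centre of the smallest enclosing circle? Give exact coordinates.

Call the three points A, B, C in the order given.
Side lengths²: AB² = 85, AC² = 160, BC² = 477.
Since BC² = 477 ≥ 160 + 85 = 245, the angle opposite BC is not acute, so the smallest enclosing circle has BC as diameter.
Centre = midpoint of BC = (8, -0.5), r² = 477/4 = 119.25.
Centre = (8, -0.5).

(8, -0.5)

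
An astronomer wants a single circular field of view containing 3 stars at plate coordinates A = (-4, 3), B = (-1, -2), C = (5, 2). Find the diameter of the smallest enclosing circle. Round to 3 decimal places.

Side lengths²: AB² = 34, AC² = 82, BC² = 52.
Since AC² = 82 < 52 + 34 = 86, the triangle is acute, so the smallest enclosing circle is the circumcircle.
Circumcentre = (10/21, 16/7), r² = 9061/441.
Diameter = 2r = 2√(9061/441) ≈ 9.066.

9.066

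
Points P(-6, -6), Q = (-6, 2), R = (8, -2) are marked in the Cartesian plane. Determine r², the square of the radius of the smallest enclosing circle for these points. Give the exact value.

Side lengths²: PQ² = 64, PR² = 212, QR² = 212.
Since QR² = 212 < 212 + 64 = 276, the triangle is acute, so the smallest enclosing circle is the circumcircle.
Circumcentre = (3/7, -2), r² = 2809/49.

2809/49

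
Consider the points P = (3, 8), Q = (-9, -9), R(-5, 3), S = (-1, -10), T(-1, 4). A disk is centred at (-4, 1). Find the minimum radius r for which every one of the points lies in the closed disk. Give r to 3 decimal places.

11.402

The required radius is the distance from (-4, 1) to the farthest point.
Squared distances: 98, 125, 5, 130, 18.
Maximum is 130, attained at S.
r = √130 ≈ 11.402.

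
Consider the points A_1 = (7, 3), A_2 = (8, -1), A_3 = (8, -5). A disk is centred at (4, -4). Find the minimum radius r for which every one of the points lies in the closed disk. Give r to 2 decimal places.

7.62

The required radius is the distance from (4, -4) to the farthest point.
Squared distances: 58, 25, 17.
Maximum is 58, attained at A_1.
r = √58 ≈ 7.62.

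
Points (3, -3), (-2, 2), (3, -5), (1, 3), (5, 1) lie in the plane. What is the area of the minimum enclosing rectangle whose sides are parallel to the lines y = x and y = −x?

48

In coordinates u = x + y, v = x − y the rectangle is axis-aligned; the map (x,y)→(u,v) scales areas by 2.
u-values: 0, 0, -2, 4, 6; range = 6 − (-2) = 8.
v-values: 6, -4, 8, -2, 4; range = 8 − (-4) = 12.
Area = (8 × 12) / 2 = 48.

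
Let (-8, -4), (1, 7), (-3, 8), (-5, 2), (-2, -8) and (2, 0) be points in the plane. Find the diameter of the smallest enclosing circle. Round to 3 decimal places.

A smallest enclosing disk is always determined by at most three of the input points on its boundary.
The farthest pair is (-3, 8)–(-2, -8) with squared distance 257. The circle on this segment as diameter has centre (-2.5, 0) and r² = 257/4 = 64.25.
Check (-8, -4): distance² to centre = 46.25 ≤ 64.25, so it lies inside.
All remaining points lie in this disk, and no smaller disk contains both endpoints, so this is the minimum enclosing circle.
Diameter = 2r = 2√(64.25) ≈ 16.031.

16.031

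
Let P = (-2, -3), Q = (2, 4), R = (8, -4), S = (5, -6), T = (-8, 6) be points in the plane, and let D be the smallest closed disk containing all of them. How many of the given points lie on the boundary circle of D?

The farthest pair is R–T with squared distance 356. The circle on this segment as diameter has centre (0, 1) and r² = 356/4 = 89.
Check P: distance² to centre = 20 ≤ 89, so it lies inside.
All remaining points lie in this disk, and no smaller disk contains both endpoints, so this is the minimum enclosing circle.
The points at distance exactly r from the centre are R, T — 2 points.

2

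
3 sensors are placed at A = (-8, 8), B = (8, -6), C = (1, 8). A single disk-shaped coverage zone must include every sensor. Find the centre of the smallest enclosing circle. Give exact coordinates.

Side lengths²: AB² = 452, AC² = 81, BC² = 245.
Since AB² = 452 ≥ 245 + 81 = 326, the angle opposite AB is not acute, so the smallest enclosing circle has AB as diameter.
Centre = midpoint of AB = (0, 1), r² = 452/4 = 113.
Centre = (0, 1).

(0, 1)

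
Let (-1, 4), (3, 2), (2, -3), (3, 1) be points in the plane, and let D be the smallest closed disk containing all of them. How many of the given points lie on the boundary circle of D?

2

The farthest pair is (-1, 4)–(2, -3) with squared distance 58. The circle on this segment as diameter has centre (0.5, 0.5) and r² = 58/4 = 14.5.
Check (3, 2): distance² to centre = 8.5 ≤ 14.5, so it lies inside.
All remaining points lie in this disk, and no smaller disk contains both endpoints, so this is the minimum enclosing circle.
The points at distance exactly r from the centre are (-1, 4), (2, -3) — 2 points.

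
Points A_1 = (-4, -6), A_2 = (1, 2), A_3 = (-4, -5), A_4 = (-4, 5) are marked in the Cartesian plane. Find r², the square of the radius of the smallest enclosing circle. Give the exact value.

30.26

By Welzl's lemma the MEC is supported by two points (diametrically opposite) or three points (on a circumcircle).
The minimum enclosing circle is determined by three boundary points: A_1, A_2, A_4.
Their circumcentre is (-3.9, -0.5) with r² = 30.26.
The farthest remaining point A_3 is at distance² 20.26 ≤ 30.26.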